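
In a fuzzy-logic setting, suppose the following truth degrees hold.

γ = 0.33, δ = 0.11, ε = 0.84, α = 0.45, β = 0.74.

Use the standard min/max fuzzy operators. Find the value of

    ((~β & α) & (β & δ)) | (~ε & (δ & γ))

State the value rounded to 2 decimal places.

0.11

~β = 1 − 0.74 = 0.26
~β & α = min(a, b) on (0.26, 0.45) = 0.26
β & δ = min(a, b) on (0.74, 0.11) = 0.11
(~β & α) & (β & δ) = min(a, b) on (0.26, 0.11) = 0.11
~ε = 1 − 0.84 = 0.16
δ & γ = min(a, b) on (0.11, 0.33) = 0.11
~ε & (δ & γ) = min(a, b) on (0.16, 0.11) = 0.11
((~β & α) & (β & δ)) | (~ε & (δ & γ)) = max(a, b) on (0.11, 0.11) = 0.11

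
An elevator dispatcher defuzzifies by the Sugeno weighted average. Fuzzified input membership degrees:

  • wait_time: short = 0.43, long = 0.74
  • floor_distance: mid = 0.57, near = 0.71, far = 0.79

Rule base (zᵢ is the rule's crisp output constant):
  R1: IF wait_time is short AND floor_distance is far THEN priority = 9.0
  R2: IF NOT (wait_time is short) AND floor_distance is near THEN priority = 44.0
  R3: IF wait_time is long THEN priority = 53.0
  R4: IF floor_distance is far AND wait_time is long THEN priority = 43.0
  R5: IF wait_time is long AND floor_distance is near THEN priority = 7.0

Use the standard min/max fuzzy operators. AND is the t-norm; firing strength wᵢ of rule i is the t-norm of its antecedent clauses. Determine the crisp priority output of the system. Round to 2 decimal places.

32.90

R1 (z=9.0): short=0.43, far=0.79; AND[min(a, b)] → w = 0.43
R2 (z=44.0): ¬short=1−0.43=0.57, near=0.71; AND[min(a, b)] → w = 0.57
R3 (z=53.0): long=0.74 → w = 0.74
R4 (z=43.0): far=0.79, long=0.74; AND[min(a, b)] → w = 0.74
R5 (z=7.0): long=0.74, near=0.71; AND[min(a, b)] → w = 0.71
Weighted average = (0.43·9.0 + 0.57·44.0 + 0.74·53.0 + 0.74·43.0 + 0.71·7.0) / (0.43 + 0.57 + 0.74 + 0.74 + 0.71)
  = 104.9600 / 3.1900 = 32.90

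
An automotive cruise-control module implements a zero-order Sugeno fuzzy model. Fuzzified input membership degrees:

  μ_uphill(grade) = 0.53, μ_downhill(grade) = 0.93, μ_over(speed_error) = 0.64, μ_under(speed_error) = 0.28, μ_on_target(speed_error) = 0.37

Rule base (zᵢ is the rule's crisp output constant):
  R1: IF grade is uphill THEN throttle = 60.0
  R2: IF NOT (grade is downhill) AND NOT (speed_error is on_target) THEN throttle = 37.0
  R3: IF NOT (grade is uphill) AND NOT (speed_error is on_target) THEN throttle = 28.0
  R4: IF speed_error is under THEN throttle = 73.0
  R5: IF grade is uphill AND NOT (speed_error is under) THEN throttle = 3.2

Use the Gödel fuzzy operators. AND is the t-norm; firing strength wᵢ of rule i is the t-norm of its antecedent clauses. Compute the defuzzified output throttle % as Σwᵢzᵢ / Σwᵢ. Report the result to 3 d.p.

R1 (z=60.0): uphill=0.53 → w = 0.53
R2 (z=37.0): ¬downhill=1−0.93=0.07, ¬on_target=1−0.37=0.63; AND[min(a, b)] → w = 0.07
R3 (z=28.0): ¬uphill=1−0.53=0.47, ¬on_target=1−0.37=0.63; AND[min(a, b)] → w = 0.47
R4 (z=73.0): under=0.28 → w = 0.28
R5 (z=3.2): uphill=0.53, ¬under=1−0.28=0.72; AND[min(a, b)] → w = 0.53
Weighted average = (0.53·60.0 + 0.07·37.0 + 0.47·28.0 + 0.28·73.0 + 0.53·3.2) / (0.53 + 0.07 + 0.47 + 0.28 + 0.53)
  = 69.6860 / 1.8800 = 37.067

37.067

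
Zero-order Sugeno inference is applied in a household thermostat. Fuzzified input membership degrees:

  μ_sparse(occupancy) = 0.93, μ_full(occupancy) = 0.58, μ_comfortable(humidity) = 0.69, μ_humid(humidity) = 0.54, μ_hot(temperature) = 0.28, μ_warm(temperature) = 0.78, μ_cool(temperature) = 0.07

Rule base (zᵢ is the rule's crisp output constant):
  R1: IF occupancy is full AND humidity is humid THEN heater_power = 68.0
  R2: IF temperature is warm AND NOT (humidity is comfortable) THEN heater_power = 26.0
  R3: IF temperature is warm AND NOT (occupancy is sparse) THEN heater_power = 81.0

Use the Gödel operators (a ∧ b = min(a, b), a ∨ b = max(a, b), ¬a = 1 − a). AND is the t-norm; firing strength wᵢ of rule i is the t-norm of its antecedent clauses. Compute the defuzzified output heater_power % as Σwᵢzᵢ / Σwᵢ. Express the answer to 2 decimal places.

54.84

R1 (z=68.0): full=0.58, humid=0.54; AND[min(a, b)] → w = 0.54
R2 (z=26.0): warm=0.78, ¬comfortable=1−0.69=0.31; AND[min(a, b)] → w = 0.31
R3 (z=81.0): warm=0.78, ¬sparse=1−0.93=0.07; AND[min(a, b)] → w = 0.07
Weighted average = (0.54·68.0 + 0.31·26.0 + 0.07·81.0) / (0.54 + 0.31 + 0.07)
  = 50.4500 / 0.9200 = 54.84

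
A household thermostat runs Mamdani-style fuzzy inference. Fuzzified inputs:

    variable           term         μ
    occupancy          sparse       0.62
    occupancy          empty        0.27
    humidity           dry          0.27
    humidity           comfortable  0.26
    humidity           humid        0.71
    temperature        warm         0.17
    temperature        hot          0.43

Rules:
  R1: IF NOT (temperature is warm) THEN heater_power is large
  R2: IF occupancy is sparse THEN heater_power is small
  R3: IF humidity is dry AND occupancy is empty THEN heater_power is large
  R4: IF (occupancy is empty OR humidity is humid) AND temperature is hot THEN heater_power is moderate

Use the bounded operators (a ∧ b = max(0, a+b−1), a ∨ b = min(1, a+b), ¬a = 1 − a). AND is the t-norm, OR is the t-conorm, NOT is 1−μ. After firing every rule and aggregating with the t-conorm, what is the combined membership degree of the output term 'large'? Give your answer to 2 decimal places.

R1: ¬warm=1−0.17=0.83 → w = 0.83
R2: sparse=0.62 → w = 0.62
R3: dry=0.27, empty=0.27; AND[max(0, a+b−1)] → w = 0.00
R4: (empty=0.27 OR humid=0.71) = 0.98; AND[max(0, a+b−1)] with hot=0.43 → w = 0.41
Rules with consequent 'large': {R1, R3} → strengths 0.83, 0.00
Aggregate via t-conorm [min(1, a+b)]: 0.83

0.83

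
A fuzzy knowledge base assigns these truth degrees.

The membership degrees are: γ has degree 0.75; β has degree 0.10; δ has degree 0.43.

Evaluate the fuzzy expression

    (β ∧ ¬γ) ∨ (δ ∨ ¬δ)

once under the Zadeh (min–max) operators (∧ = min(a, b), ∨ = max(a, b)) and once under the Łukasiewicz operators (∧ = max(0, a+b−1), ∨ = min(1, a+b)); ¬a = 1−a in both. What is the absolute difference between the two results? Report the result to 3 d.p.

0.430

Under Zadeh (min–max):
  ¬γ = 1 − 0.75 = 0.25
  β ∧ ¬γ = min(a, b) on (0.10, 0.25) = 0.10
  ¬δ = 1 − 0.43 = 0.57
  δ ∨ ¬δ = max(a, b) on (0.43, 0.57) = 0.57
  (β ∧ ¬γ) ∨ (δ ∨ ¬δ) = max(a, b) on (0.10, 0.57) = 0.57
  → value = 0.5700
Under Łukasiewicz:
  ¬γ = 1 − 0.75 = 0.25
  β ∧ ¬γ = max(0, a+b−1) on (0.10, 0.25) = 0.00
  ¬δ = 1 − 0.43 = 0.57
  δ ∨ ¬δ = min(1, a+b) on (0.43, 0.57) = 1.00
  (β ∧ ¬γ) ∨ (δ ∨ ¬δ) = min(1, a+b) on (0.00, 1.00) = 1.00
  → value = 1.0000
|0.5700 − 1.0000| = 0.430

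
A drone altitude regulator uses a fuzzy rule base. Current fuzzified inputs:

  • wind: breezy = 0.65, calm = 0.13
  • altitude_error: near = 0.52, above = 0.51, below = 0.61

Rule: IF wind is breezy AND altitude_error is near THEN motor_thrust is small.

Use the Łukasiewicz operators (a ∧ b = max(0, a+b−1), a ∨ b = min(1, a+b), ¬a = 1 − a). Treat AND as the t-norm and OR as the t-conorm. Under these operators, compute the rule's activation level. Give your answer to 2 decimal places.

0.17

firing strength: breezy=0.65, near=0.52; AND[max(0, a+b−1)] → w = 0.17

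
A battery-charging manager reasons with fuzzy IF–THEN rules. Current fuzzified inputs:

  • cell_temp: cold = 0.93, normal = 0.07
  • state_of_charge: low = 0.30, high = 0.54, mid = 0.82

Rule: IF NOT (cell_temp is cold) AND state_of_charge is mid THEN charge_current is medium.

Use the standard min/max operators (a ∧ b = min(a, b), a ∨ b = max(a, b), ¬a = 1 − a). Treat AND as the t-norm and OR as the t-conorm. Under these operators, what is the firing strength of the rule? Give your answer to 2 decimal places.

firing strength: ¬cold=1−0.93=0.07, mid=0.82; AND[min(a, b)] → w = 0.07

0.07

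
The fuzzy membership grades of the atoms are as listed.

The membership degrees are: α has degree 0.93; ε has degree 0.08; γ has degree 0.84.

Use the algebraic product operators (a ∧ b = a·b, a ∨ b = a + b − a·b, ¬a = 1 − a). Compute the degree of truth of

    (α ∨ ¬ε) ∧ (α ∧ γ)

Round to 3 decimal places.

0.777

¬ε = 1 − 0.0800 = 0.9200
α ∨ ¬ε = a + b − a·b on (0.9300, 0.9200) = 0.9944
α ∧ γ = a·b on (0.9300, 0.8400) = 0.7812
(α ∨ ¬ε) ∧ (α ∧ γ) = a·b on (0.9944, 0.7812) = 0.7768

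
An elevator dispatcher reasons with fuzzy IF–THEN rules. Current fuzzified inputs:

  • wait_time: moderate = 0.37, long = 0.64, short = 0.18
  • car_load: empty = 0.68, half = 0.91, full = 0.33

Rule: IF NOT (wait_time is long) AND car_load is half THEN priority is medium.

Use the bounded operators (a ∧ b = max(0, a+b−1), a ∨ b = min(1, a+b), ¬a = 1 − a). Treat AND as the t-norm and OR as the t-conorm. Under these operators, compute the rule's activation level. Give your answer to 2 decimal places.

firing strength: ¬long=1−0.64=0.36, half=0.91; AND[max(0, a+b−1)] → w = 0.27

0.27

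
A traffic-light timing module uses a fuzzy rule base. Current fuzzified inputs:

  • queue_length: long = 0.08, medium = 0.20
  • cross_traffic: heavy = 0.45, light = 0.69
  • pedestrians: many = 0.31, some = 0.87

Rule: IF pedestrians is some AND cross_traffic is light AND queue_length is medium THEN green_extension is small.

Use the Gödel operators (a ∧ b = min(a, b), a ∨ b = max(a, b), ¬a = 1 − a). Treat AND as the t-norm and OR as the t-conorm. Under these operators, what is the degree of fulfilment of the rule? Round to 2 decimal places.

0.20

firing strength: some=0.87, light=0.69, medium=0.20; AND[min(a, b)] → w = 0.20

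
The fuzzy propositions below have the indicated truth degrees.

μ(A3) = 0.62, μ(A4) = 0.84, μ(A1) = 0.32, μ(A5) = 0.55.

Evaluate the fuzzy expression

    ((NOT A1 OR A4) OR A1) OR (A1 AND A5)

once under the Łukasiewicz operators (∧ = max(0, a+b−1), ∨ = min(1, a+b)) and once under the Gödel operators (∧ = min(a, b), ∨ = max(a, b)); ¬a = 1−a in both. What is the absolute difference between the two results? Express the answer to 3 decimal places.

Under Łukasiewicz:
  NOT A1 = 1 − 0.32 = 0.68
  NOT A1 OR A4 = min(1, a+b) on (0.68, 0.84) = 1.00
  (NOT A1 OR A4) OR A1 = min(1, a+b) on (1.00, 0.32) = 1.00
  A1 AND A5 = max(0, a+b−1) on (0.32, 0.55) = 0.00
  ((NOT A1 OR A4) OR A1) OR (A1 AND A5) = min(1, a+b) on (1.00, 0.00) = 1.00
  → value = 1.0000
Under Gödel:
  NOT A1 = 1 − 0.32 = 0.68
  NOT A1 OR A4 = max(a, b) on (0.68, 0.84) = 0.84
  (NOT A1 OR A4) OR A1 = max(a, b) on (0.84, 0.32) = 0.84
  A1 AND A5 = min(a, b) on (0.32, 0.55) = 0.32
  ((NOT A1 OR A4) OR A1) OR (A1 AND A5) = max(a, b) on (0.84, 0.32) = 0.84
  → value = 0.8400
|1.0000 − 0.8400| = 0.160

0.160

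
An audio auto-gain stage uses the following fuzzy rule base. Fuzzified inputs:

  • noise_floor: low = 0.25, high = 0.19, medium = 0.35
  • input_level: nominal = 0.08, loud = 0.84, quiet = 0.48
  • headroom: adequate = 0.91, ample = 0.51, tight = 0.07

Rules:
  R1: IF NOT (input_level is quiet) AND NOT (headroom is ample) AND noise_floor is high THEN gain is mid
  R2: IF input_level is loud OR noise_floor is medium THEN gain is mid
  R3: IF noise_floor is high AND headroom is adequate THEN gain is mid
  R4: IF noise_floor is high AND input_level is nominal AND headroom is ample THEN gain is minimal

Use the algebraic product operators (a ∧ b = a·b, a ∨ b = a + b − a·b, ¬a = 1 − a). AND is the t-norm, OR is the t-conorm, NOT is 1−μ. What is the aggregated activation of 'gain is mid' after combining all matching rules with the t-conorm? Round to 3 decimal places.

0.918

R1: ¬quiet=1−0.48=0.52, ¬ample=1−0.51=0.49, high=0.19; AND[a·b] → w = 0.0484
R2: loud=0.84, medium=0.35; OR[a + b − a·b] → w = 0.8960
R3: high=0.19, adequate=0.91; AND[a·b] → w = 0.1729
R4: high=0.19, nominal=0.08, ample=0.51; AND[a·b] → w = 0.0078
Rules with consequent 'mid': {R1, R2, R3} → strengths 0.0484, 0.8960, 0.1729
Aggregate via t-conorm [a + b − a·b]: 0.9181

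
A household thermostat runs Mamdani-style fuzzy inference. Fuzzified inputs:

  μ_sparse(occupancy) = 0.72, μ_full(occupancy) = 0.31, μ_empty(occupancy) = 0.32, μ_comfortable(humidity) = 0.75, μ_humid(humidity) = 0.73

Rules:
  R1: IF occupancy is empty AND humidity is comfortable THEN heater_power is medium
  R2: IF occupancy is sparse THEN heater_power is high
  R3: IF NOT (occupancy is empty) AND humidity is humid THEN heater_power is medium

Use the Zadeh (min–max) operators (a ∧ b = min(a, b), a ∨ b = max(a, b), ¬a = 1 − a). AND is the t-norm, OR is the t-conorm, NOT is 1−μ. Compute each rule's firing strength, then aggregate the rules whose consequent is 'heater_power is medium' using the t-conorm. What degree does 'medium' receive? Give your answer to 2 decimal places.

0.68

R1: empty=0.32, comfortable=0.75; AND[min(a, b)] → w = 0.32
R2: sparse=0.72 → w = 0.72
R3: ¬empty=1−0.32=0.68, humid=0.73; AND[min(a, b)] → w = 0.68
Rules with consequent 'medium': {R1, R3} → strengths 0.32, 0.68
Aggregate via t-conorm [max(a, b)]: 0.68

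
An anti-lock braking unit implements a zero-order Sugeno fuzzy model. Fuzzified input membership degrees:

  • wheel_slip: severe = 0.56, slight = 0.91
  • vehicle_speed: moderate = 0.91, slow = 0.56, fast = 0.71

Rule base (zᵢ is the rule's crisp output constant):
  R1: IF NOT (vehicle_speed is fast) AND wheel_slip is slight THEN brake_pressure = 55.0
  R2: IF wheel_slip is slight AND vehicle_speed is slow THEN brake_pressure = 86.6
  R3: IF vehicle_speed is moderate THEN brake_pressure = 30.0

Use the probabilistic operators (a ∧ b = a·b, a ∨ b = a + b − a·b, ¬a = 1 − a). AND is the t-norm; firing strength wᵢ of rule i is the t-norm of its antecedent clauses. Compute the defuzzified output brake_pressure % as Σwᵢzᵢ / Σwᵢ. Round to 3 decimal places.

51.052

R1 (z=55.0): ¬fast=1−0.71=0.29, slight=0.91; AND[a·b] → w = 0.2639
R2 (z=86.6): slight=0.91, slow=0.56; AND[a·b] → w = 0.5096
R3 (z=30.0): moderate=0.91 → w = 0.9100
Weighted average = (0.2639·55.0 + 0.5096·86.6 + 0.9100·30.0) / (0.2639 + 0.5096 + 0.9100)
  = 85.9459 / 1.6835 = 51.052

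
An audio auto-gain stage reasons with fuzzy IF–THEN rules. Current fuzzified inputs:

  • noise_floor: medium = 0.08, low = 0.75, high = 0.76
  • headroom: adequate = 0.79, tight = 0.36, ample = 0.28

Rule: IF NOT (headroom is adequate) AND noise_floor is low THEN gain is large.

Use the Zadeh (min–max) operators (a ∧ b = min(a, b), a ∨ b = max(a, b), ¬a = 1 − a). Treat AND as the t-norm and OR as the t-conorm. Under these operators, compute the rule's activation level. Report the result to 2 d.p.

firing strength: ¬adequate=1−0.79=0.21, low=0.75; AND[min(a, b)] → w = 0.21

0.21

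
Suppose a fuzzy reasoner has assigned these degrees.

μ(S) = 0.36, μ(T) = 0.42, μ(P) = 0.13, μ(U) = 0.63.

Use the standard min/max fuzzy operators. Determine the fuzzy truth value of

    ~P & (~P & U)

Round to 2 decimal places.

0.63

~P = 1 − 0.13 = 0.87
~P = 1 − 0.13 = 0.87
~P & U = min(a, b) on (0.87, 0.63) = 0.63
~P & (~P & U) = min(a, b) on (0.87, 0.63) = 0.63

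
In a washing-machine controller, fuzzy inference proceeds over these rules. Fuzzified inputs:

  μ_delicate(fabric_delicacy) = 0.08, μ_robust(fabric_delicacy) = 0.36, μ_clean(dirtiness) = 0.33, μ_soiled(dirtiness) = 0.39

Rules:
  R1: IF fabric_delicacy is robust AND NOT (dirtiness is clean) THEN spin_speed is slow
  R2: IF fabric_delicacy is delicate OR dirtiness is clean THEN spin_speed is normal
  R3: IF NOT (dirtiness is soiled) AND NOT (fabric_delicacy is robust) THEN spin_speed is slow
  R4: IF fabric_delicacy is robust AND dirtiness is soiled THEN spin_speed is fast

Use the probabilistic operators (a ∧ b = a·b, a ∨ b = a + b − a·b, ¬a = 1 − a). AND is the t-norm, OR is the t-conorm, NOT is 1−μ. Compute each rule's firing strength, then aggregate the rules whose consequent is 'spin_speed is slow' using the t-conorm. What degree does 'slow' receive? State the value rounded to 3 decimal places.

R1: robust=0.36, ¬clean=1−0.33=0.67; AND[a·b] → w = 0.2412
R2: delicate=0.08, clean=0.33; OR[a + b − a·b] → w = 0.3836
R3: ¬soiled=1−0.39=0.61, ¬robust=1−0.36=0.64; AND[a·b] → w = 0.3904
R4: robust=0.36, soiled=0.39; AND[a·b] → w = 0.1404
Rules with consequent 'slow': {R1, R3} → strengths 0.2412, 0.3904
Aggregate via t-conorm [a + b − a·b]: 0.5374

0.537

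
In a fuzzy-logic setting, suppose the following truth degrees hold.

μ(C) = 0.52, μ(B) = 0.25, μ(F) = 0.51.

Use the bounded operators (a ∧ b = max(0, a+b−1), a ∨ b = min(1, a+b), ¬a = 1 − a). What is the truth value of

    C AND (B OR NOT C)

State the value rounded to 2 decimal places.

NOT C = 1 − 0.52 = 0.48
B OR NOT C = min(1, a+b) on (0.25, 0.48) = 0.73
C AND (B OR NOT C) = max(0, a+b−1) on (0.52, 0.73) = 0.25

0.25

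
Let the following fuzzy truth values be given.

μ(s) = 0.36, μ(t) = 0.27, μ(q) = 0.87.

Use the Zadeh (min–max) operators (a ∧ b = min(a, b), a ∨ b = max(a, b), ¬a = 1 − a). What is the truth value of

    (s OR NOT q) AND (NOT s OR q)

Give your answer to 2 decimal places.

0.36

NOT q = 1 − 0.87 = 0.13
s OR NOT q = max(a, b) on (0.36, 0.13) = 0.36
NOT s = 1 − 0.36 = 0.64
NOT s OR q = max(a, b) on (0.64, 0.87) = 0.87
(s OR NOT q) AND (NOT s OR q) = min(a, b) on (0.36, 0.87) = 0.36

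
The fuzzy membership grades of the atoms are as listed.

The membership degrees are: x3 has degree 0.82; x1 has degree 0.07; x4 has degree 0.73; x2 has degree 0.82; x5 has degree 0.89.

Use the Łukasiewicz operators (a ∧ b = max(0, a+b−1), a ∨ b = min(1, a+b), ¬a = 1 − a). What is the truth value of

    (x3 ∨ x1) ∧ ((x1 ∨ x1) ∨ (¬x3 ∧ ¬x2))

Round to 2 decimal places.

0.03

x3 ∨ x1 = min(1, a+b) on (0.82, 0.07) = 0.89
x1 ∨ x1 = min(1, a+b) on (0.07, 0.07) = 0.14
¬x3 = 1 − 0.82 = 0.18
¬x2 = 1 − 0.82 = 0.18
¬x3 ∧ ¬x2 = max(0, a+b−1) on (0.18, 0.18) = 0.00
(x1 ∨ x1) ∨ (¬x3 ∧ ¬x2) = min(1, a+b) on (0.14, 0.00) = 0.14
(x3 ∨ x1) ∧ ((x1 ∨ x1) ∨ (¬x3 ∧ ¬x2)) = max(0, a+b−1) on (0.89, 0.14) = 0.03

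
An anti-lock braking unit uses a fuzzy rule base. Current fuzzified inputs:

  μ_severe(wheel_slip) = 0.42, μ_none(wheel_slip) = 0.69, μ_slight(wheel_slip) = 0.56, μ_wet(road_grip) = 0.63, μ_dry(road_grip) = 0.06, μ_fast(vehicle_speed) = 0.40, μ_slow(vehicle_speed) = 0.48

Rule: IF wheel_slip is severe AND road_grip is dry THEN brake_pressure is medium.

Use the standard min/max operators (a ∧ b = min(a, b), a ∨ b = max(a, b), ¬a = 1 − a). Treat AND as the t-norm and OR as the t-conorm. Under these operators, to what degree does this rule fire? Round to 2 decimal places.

0.06

firing strength: severe=0.42, dry=0.06; AND[min(a, b)] → w = 0.06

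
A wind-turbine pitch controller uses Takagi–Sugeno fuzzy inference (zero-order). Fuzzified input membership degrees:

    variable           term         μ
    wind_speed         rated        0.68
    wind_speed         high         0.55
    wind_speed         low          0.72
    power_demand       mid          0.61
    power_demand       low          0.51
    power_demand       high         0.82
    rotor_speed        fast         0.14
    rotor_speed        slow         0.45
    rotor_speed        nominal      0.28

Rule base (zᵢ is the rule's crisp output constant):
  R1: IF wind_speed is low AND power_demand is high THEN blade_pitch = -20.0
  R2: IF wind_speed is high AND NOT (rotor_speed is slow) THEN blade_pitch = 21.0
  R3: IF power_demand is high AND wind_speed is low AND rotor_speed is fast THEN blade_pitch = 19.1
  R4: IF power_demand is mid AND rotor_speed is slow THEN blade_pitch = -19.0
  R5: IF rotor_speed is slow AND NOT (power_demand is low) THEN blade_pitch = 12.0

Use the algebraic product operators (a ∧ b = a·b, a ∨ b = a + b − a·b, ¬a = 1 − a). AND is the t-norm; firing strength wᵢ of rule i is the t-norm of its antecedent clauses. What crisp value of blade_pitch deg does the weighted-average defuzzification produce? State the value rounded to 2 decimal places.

-4.38

R1 (z=-20.0): low=0.72, high=0.82; AND[a·b] → w = 0.5904
R2 (z=21.0): high=0.55, ¬slow=1−0.45=0.55; AND[a·b] → w = 0.3025
R3 (z=19.1): high=0.82, low=0.72, fast=0.14; AND[a·b] → w = 0.0827
R4 (z=-19.0): mid=0.61, slow=0.45; AND[a·b] → w = 0.2745
R5 (z=12.0): slow=0.45, ¬low=1−0.51=0.49; AND[a·b] → w = 0.2205
Weighted average = (0.5904·-20.0 + 0.3025·21.0 + 0.0827·19.1 + 0.2745·-19.0 + 0.2205·12.0) / (0.5904 + 0.3025 + 0.0827 + 0.2745 + 0.2205)
  = -6.4463 / 1.4706 = -4.38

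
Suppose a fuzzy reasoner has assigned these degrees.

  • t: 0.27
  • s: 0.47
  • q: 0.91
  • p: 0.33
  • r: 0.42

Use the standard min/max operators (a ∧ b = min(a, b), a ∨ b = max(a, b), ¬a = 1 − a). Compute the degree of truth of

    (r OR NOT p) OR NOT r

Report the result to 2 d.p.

NOT p = 1 − 0.33 = 0.67
r OR NOT p = max(a, b) on (0.42, 0.67) = 0.67
NOT r = 1 − 0.42 = 0.58
(r OR NOT p) OR NOT r = max(a, b) on (0.67, 0.58) = 0.67

0.67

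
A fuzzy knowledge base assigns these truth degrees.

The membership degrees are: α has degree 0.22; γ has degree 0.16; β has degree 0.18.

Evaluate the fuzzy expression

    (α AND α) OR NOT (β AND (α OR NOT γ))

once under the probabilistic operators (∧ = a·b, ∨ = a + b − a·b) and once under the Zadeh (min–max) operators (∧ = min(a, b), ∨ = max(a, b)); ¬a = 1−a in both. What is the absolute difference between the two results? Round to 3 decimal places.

0.030

Under probabilistic:
  α AND α = a·b on (0.2200, 0.2200) = 0.0484
  NOT γ = 1 − 0.1600 = 0.8400
  α OR NOT γ = a + b − a·b on (0.2200, 0.8400) = 0.8752
  β AND (α OR NOT γ) = a·b on (0.1800, 0.8752) = 0.1575
  NOT (β AND (α OR NOT γ)) = 1 − 0.1575 = 0.8425
  (α AND α) OR NOT (β AND (α OR NOT γ)) = a + b − a·b on (0.0484, 0.8425) = 0.8501
  → value = 0.8501
Under Zadeh (min–max):
  α AND α = min(a, b) on (0.22, 0.22) = 0.22
  NOT γ = 1 − 0.16 = 0.84
  α OR NOT γ = max(a, b) on (0.22, 0.84) = 0.84
  β AND (α OR NOT γ) = min(a, b) on (0.18, 0.84) = 0.18
  NOT (β AND (α OR NOT γ)) = 1 − 0.18 = 0.82
  (α AND α) OR NOT (β AND (α OR NOT γ)) = max(a, b) on (0.22, 0.82) = 0.82
  → value = 0.8200
|0.8501 − 0.8200| = 0.030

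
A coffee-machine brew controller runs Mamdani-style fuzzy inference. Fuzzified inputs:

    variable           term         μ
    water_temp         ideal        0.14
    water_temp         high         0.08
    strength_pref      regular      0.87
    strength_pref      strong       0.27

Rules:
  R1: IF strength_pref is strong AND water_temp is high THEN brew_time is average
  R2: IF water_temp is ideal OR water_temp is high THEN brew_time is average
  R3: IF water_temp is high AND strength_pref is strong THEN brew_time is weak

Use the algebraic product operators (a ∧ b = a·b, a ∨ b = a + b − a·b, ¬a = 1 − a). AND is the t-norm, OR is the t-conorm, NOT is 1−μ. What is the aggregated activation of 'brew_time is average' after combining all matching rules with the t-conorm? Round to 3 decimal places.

0.226

R1: strong=0.27, high=0.08; AND[a·b] → w = 0.0216
R2: ideal=0.14, high=0.08; OR[a + b − a·b] → w = 0.2088
R3: high=0.08, strong=0.27; AND[a·b] → w = 0.0216
Rules with consequent 'average': {R1, R2} → strengths 0.0216, 0.2088
Aggregate via t-conorm [a + b − a·b]: 0.2259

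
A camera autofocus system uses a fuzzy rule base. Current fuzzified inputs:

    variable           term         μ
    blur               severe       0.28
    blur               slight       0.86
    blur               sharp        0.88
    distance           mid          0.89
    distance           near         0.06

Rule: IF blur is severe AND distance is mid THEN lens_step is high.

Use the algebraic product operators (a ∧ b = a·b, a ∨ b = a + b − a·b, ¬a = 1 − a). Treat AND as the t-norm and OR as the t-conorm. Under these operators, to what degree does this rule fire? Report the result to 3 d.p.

0.249

firing strength: severe=0.28, mid=0.89; AND[a·b] → w = 0.2492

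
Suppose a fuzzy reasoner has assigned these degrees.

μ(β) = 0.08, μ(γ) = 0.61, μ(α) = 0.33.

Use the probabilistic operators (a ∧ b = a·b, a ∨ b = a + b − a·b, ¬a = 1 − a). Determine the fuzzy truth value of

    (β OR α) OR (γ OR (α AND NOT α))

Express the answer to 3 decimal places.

0.813

β OR α = a + b − a·b on (0.0800, 0.3300) = 0.3836
NOT α = 1 − 0.3300 = 0.6700
α AND NOT α = a·b on (0.3300, 0.6700) = 0.2211
γ OR (α AND NOT α) = a + b − a·b on (0.6100, 0.2211) = 0.6962
(β OR α) OR (γ OR (α AND NOT α)) = a + b − a·b on (0.3836, 0.6962) = 0.8128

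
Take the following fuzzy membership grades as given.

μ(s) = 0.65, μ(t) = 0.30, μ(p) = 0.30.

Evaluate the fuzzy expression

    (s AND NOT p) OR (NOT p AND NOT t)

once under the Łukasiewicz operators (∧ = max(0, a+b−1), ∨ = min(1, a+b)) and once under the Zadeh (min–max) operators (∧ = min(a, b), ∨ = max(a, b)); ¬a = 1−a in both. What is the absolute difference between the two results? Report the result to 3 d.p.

Under Łukasiewicz:
  NOT p = 1 − 0.30 = 0.70
  s AND NOT p = max(0, a+b−1) on (0.65, 0.70) = 0.35
  NOT p = 1 − 0.30 = 0.70
  NOT t = 1 − 0.30 = 0.70
  NOT p AND NOT t = max(0, a+b−1) on (0.70, 0.70) = 0.40
  (s AND NOT p) OR (NOT p AND NOT t) = min(1, a+b) on (0.35, 0.40) = 0.75
  → value = 0.7500
Under Zadeh (min–max):
  NOT p = 1 − 0.30 = 0.70
  s AND NOT p = min(a, b) on (0.65, 0.70) = 0.65
  NOT p = 1 − 0.30 = 0.70
  NOT t = 1 − 0.30 = 0.70
  NOT p AND NOT t = min(a, b) on (0.70, 0.70) = 0.70
  (s AND NOT p) OR (NOT p AND NOT t) = max(a, b) on (0.65, 0.70) = 0.70
  → value = 0.7000
|0.7500 − 0.7000| = 0.050

0.050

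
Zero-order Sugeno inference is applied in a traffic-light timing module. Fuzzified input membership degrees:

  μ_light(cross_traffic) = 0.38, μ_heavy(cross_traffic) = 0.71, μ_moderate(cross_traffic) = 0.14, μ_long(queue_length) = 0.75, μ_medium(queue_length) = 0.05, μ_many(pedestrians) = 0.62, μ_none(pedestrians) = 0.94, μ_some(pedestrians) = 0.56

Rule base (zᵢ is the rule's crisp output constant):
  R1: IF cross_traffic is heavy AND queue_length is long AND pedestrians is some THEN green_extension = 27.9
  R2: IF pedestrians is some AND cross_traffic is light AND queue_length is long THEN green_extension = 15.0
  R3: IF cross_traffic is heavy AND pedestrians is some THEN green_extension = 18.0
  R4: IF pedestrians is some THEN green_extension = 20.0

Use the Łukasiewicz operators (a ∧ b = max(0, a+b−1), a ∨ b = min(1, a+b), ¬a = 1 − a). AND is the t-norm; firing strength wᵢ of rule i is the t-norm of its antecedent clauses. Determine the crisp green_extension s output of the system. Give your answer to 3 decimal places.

R1 (z=27.9): heavy=0.71, long=0.75, some=0.56; AND[max(0, a+b−1)] → w = 0.02
R2 (z=15.0): some=0.56, light=0.38, long=0.75; AND[max(0, a+b−1)] → w = 0.00
R3 (z=18.0): heavy=0.71, some=0.56; AND[max(0, a+b−1)] → w = 0.27
R4 (z=20.0): some=0.56 → w = 0.56
Weighted average = (0.02·27.9 + 0.00·15.0 + 0.27·18.0 + 0.56·20.0) / (0.02 + 0.00 + 0.27 + 0.56)
  = 16.6180 / 0.8500 = 19.551

19.551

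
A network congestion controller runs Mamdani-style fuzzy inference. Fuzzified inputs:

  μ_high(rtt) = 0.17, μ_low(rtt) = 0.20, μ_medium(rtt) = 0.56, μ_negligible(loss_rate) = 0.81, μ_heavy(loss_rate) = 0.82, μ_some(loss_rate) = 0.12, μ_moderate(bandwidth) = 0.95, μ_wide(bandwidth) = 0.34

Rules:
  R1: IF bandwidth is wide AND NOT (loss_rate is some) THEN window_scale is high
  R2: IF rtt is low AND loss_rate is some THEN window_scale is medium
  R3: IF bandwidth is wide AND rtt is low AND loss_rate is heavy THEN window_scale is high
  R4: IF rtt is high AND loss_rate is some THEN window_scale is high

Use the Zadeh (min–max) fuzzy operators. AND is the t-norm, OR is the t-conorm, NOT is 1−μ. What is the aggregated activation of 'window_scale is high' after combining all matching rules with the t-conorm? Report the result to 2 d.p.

0.34

R1: wide=0.34, ¬some=1−0.12=0.88; AND[min(a, b)] → w = 0.34
R2: low=0.20, some=0.12; AND[min(a, b)] → w = 0.12
R3: wide=0.34, low=0.20, heavy=0.82; AND[min(a, b)] → w = 0.20
R4: high=0.17, some=0.12; AND[min(a, b)] → w = 0.12
Rules with consequent 'high': {R1, R3, R4} → strengths 0.34, 0.20, 0.12
Aggregate via t-conorm [max(a, b)]: 0.34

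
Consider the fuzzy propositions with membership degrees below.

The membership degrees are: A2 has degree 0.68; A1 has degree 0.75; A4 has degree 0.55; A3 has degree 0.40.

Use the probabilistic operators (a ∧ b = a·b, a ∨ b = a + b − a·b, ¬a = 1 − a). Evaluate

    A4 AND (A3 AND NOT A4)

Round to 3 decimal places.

0.099

NOT A4 = 1 − 0.5500 = 0.4500
A3 AND NOT A4 = a·b on (0.4000, 0.4500) = 0.1800
A4 AND (A3 AND NOT A4) = a·b on (0.5500, 0.1800) = 0.0990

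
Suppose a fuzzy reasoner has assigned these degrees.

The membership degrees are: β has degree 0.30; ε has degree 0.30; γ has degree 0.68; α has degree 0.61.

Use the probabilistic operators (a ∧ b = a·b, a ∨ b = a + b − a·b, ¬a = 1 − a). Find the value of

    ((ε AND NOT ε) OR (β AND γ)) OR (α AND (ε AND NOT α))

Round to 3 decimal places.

0.416

NOT ε = 1 − 0.3000 = 0.7000
ε AND NOT ε = a·b on (0.3000, 0.7000) = 0.2100
β AND γ = a·b on (0.3000, 0.6800) = 0.2040
(ε AND NOT ε) OR (β AND γ) = a + b − a·b on (0.2100, 0.2040) = 0.3712
NOT α = 1 − 0.6100 = 0.3900
ε AND NOT α = a·b on (0.3000, 0.3900) = 0.1170
α AND (ε AND NOT α) = a·b on (0.6100, 0.1170) = 0.0714
((ε AND NOT ε) OR (β AND γ)) OR (α AND (ε AND NOT α)) = a + b − a·b on (0.3712, 0.0714) = 0.4160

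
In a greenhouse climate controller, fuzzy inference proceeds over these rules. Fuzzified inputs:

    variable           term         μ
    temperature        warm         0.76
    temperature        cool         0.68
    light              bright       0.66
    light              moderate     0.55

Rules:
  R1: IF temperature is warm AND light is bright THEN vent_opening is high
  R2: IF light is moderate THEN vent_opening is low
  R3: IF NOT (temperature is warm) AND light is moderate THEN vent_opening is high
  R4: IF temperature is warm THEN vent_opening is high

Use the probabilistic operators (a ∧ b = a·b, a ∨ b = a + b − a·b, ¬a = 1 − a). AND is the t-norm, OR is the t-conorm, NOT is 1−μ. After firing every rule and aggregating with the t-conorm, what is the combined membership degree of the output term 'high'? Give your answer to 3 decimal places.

R1: warm=0.76, bright=0.66; AND[a·b] → w = 0.5016
R2: moderate=0.55 → w = 0.5500
R3: ¬warm=1−0.76=0.24, moderate=0.55; AND[a·b] → w = 0.1320
R4: warm=0.76 → w = 0.7600
Rules with consequent 'high': {R1, R3, R4} → strengths 0.5016, 0.1320, 0.7600
Aggregate via t-conorm [a + b − a·b]: 0.8962

0.896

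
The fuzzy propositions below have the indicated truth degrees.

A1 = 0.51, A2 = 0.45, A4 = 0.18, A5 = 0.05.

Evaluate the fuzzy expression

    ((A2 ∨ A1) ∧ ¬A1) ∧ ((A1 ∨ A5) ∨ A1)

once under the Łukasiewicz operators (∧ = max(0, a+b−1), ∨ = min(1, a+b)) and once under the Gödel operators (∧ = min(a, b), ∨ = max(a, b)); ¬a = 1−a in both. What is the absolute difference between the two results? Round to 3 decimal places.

0.040

Under Łukasiewicz:
  A2 ∨ A1 = min(1, a+b) on (0.45, 0.51) = 0.96
  ¬A1 = 1 − 0.51 = 0.49
  (A2 ∨ A1) ∧ ¬A1 = max(0, a+b−1) on (0.96, 0.49) = 0.45
  A1 ∨ A5 = min(1, a+b) on (0.51, 0.05) = 0.56
  (A1 ∨ A5) ∨ A1 = min(1, a+b) on (0.56, 0.51) = 1.00
  ((A2 ∨ A1) ∧ ¬A1) ∧ ((A1 ∨ A5) ∨ A1) = max(0, a+b−1) on (0.45, 1.00) = 0.45
  → value = 0.4500
Under Gödel:
  A2 ∨ A1 = max(a, b) on (0.45, 0.51) = 0.51
  ¬A1 = 1 − 0.51 = 0.49
  (A2 ∨ A1) ∧ ¬A1 = min(a, b) on (0.51, 0.49) = 0.49
  A1 ∨ A5 = max(a, b) on (0.51, 0.05) = 0.51
  (A1 ∨ A5) ∨ A1 = max(a, b) on (0.51, 0.51) = 0.51
  ((A2 ∨ A1) ∧ ¬A1) ∧ ((A1 ∨ A5) ∨ A1) = min(a, b) on (0.49, 0.51) = 0.49
  → value = 0.4900
|0.4500 − 0.4900| = 0.040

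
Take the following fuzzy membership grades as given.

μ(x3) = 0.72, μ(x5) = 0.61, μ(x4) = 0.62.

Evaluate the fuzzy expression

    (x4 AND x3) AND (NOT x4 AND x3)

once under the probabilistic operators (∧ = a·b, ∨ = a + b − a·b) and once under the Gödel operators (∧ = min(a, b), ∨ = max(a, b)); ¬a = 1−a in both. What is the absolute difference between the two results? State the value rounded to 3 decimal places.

0.258

Under probabilistic:
  x4 AND x3 = a·b on (0.6200, 0.7200) = 0.4464
  NOT x4 = 1 − 0.6200 = 0.3800
  NOT x4 AND x3 = a·b on (0.3800, 0.7200) = 0.2736
  (x4 AND x3) AND (NOT x4 AND x3) = a·b on (0.4464, 0.2736) = 0.1221
  → value = 0.1221
Under Gödel:
  x4 AND x3 = min(a, b) on (0.62, 0.72) = 0.62
  NOT x4 = 1 − 0.62 = 0.38
  NOT x4 AND x3 = min(a, b) on (0.38, 0.72) = 0.38
  (x4 AND x3) AND (NOT x4 AND x3) = min(a, b) on (0.62, 0.38) = 0.38
  → value = 0.3800
|0.1221 − 0.3800| = 0.258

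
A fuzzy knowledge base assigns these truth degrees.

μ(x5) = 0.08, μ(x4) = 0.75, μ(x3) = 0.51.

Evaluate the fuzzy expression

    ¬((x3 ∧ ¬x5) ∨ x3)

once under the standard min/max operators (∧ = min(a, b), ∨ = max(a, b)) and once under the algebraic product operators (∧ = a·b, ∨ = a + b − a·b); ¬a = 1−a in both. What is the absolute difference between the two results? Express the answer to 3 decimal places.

0.230

Under standard min/max:
  ¬x5 = 1 − 0.08 = 0.92
  x3 ∧ ¬x5 = min(a, b) on (0.51, 0.92) = 0.51
  (x3 ∧ ¬x5) ∨ x3 = max(a, b) on (0.51, 0.51) = 0.51
  ¬((x3 ∧ ¬x5) ∨ x3) = 1 − 0.51 = 0.49
  → value = 0.4900
Under algebraic product:
  ¬x5 = 1 − 0.0800 = 0.9200
  x3 ∧ ¬x5 = a·b on (0.5100, 0.9200) = 0.4692
  (x3 ∧ ¬x5) ∨ x3 = a + b − a·b on (0.4692, 0.5100) = 0.7399
  ¬((x3 ∧ ¬x5) ∨ x3) = 1 − 0.7399 = 0.2601
  → value = 0.2601
|0.4900 − 0.2601| = 0.230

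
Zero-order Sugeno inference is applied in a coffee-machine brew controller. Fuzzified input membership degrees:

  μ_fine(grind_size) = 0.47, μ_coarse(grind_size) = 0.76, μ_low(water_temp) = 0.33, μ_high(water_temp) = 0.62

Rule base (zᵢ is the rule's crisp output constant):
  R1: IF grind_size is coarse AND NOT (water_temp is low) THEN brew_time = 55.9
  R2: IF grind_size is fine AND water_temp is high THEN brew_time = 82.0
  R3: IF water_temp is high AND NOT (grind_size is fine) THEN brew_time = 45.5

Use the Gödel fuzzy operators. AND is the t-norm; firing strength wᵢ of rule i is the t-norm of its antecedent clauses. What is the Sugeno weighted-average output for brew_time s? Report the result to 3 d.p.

R1 (z=55.9): coarse=0.76, ¬low=1−0.33=0.67; AND[min(a, b)] → w = 0.67
R2 (z=82.0): fine=0.47, high=0.62; AND[min(a, b)] → w = 0.47
R3 (z=45.5): high=0.62, ¬fine=1−0.47=0.53; AND[min(a, b)] → w = 0.53
Weighted average = (0.67·55.9 + 0.47·82.0 + 0.53·45.5) / (0.67 + 0.47 + 0.53)
  = 100.1080 / 1.6700 = 59.945

59.945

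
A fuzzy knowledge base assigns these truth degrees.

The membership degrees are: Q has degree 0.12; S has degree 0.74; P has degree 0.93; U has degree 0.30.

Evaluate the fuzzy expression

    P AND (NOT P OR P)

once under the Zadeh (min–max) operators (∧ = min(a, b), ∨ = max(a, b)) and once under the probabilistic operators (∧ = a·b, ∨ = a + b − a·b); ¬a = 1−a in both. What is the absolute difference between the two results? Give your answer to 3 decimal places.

Under Zadeh (min–max):
  NOT P = 1 − 0.93 = 0.07
  NOT P OR P = max(a, b) on (0.07, 0.93) = 0.93
  P AND (NOT P OR P) = min(a, b) on (0.93, 0.93) = 0.93
  → value = 0.9300
Under probabilistic:
  NOT P = 1 − 0.9300 = 0.0700
  NOT P OR P = a + b − a·b on (0.0700, 0.9300) = 0.9349
  P AND (NOT P OR P) = a·b on (0.9300, 0.9349) = 0.8695
  → value = 0.8695
|0.9300 − 0.8695| = 0.061

0.061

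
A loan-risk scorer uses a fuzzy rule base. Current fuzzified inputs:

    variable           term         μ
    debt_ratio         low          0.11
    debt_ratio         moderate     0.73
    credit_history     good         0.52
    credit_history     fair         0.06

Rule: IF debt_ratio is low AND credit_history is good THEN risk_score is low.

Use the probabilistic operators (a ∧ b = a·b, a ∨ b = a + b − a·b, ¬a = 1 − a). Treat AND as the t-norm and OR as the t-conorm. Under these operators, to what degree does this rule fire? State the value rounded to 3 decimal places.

0.057

firing strength: low=0.11, good=0.52; AND[a·b] → w = 0.0572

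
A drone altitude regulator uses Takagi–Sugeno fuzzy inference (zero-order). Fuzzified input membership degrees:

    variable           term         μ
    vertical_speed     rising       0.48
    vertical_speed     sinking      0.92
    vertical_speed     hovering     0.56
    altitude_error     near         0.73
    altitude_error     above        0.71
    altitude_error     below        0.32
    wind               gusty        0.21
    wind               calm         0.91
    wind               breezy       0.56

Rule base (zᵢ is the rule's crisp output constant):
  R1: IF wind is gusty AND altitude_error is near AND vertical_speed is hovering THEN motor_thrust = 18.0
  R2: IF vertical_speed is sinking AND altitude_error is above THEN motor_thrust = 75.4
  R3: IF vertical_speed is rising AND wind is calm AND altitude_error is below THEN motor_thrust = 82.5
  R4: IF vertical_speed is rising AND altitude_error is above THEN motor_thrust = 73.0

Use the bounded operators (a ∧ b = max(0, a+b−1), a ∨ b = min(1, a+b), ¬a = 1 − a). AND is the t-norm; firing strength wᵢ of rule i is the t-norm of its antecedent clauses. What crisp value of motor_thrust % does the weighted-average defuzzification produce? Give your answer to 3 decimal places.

R1 (z=18.0): gusty=0.21, near=0.73, hovering=0.56; AND[max(0, a+b−1)] → w = 0.00
R2 (z=75.4): sinking=0.92, above=0.71; AND[max(0, a+b−1)] → w = 0.63
R3 (z=82.5): rising=0.48, calm=0.91, below=0.32; AND[max(0, a+b−1)] → w = 0.00
R4 (z=73.0): rising=0.48, above=0.71; AND[max(0, a+b−1)] → w = 0.19
Weighted average = (0.00·18.0 + 0.63·75.4 + 0.00·82.5 + 0.19·73.0) / (0.00 + 0.63 + 0.00 + 0.19)
  = 61.3720 / 0.8200 = 74.844

74.844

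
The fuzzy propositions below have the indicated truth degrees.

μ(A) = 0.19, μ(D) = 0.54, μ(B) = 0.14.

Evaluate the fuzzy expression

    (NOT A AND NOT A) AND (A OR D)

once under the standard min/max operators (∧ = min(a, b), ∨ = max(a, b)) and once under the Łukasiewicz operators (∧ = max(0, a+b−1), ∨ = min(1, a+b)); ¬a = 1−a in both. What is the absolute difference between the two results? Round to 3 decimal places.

Under standard min/max:
  NOT A = 1 − 0.19 = 0.81
  NOT A = 1 − 0.19 = 0.81
  NOT A AND NOT A = min(a, b) on (0.81, 0.81) = 0.81
  A OR D = max(a, b) on (0.19, 0.54) = 0.54
  (NOT A AND NOT A) AND (A OR D) = min(a, b) on (0.81, 0.54) = 0.54
  → value = 0.5400
Under Łukasiewicz:
  NOT A = 1 − 0.19 = 0.81
  NOT A = 1 − 0.19 = 0.81
  NOT A AND NOT A = max(0, a+b−1) on (0.81, 0.81) = 0.62
  A OR D = min(1, a+b) on (0.19, 0.54) = 0.73
  (NOT A AND NOT A) AND (A OR D) = max(0, a+b−1) on (0.62, 0.73) = 0.35
  → value = 0.3500
|0.5400 − 0.3500| = 0.190

0.190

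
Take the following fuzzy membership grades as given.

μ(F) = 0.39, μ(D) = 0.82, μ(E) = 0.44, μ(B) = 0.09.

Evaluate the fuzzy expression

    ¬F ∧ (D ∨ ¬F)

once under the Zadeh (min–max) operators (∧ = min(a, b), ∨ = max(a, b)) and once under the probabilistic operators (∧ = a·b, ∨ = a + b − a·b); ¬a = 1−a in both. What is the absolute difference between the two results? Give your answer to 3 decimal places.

Under Zadeh (min–max):
  ¬F = 1 − 0.39 = 0.61
  ¬F = 1 − 0.39 = 0.61
  D ∨ ¬F = max(a, b) on (0.82, 0.61) = 0.82
  ¬F ∧ (D ∨ ¬F) = min(a, b) on (0.61, 0.82) = 0.61
  → value = 0.6100
Under probabilistic:
  ¬F = 1 − 0.3900 = 0.6100
  ¬F = 1 − 0.3900 = 0.6100
  D ∨ ¬F = a + b − a·b on (0.8200, 0.6100) = 0.9298
  ¬F ∧ (D ∨ ¬F) = a·b on (0.6100, 0.9298) = 0.5672
  → value = 0.5672
|0.6100 − 0.5672| = 0.043

0.043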